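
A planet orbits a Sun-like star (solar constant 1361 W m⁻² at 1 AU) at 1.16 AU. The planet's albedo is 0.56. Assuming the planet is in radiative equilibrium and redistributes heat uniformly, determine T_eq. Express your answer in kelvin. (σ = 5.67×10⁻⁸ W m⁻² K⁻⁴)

T_eq ≈ 210 K

Flux at 1.16 AU: S = 1361/1.16² = 1010 W m⁻².
Energy balance: absorbed = emitted ⇒ πR²·S(1−A) = 4πR²·σT_eq⁴, so T_eq⁴ = S(1−A)/(4σ).
T_eq = [1010 × 0.44 / (4 × 5.67×10⁻⁸)]^(1/4) = (1.96×10⁹)^(1/4) = 210 K.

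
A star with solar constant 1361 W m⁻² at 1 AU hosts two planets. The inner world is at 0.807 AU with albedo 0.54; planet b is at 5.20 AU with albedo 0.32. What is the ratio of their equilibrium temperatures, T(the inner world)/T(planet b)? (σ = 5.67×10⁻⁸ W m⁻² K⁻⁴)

T_eq = [S₀(1−A)/(4σd²)]^(1/4), so T ∝ (1−A)^(1/4) / √d.
T₁ = [1361×0.46/(4×5.67×10⁻⁸×0.807²)]^(1/4) = 255.16 K.
T₂ = [1361×0.68/(4×5.67×10⁻⁸×5.20²)]^(1/4) = 110.84 K.

T₁/T₂ ≈ 2.302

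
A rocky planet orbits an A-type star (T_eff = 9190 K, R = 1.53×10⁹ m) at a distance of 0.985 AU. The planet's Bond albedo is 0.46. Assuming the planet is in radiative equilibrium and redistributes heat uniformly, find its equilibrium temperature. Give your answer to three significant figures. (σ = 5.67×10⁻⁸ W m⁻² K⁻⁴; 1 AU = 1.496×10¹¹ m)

d = 0.985 AU = 1.47×10¹¹ m.
L = 4πR_⋆²σT_⋆⁴ = 4π(1.53×10⁹)² × 5.67×10⁻⁸ × (9190)⁴ = 1.19×10²⁸ W.
S = L/(4πd²) = 4.36×10⁴ W m⁻².
Energy balance: absorbed = emitted ⇒ πR²·S(1−A) = 4πR²·σT_eq⁴, so T_eq⁴ = S(1−A)/(4σ).
T_eq = [4.36×10⁴ × 0.54 / (4 × 5.67×10⁻⁸)]^(1/4) = (1.04×10¹¹)^(1/4) = 568 K.

T_eq ≈ 568 K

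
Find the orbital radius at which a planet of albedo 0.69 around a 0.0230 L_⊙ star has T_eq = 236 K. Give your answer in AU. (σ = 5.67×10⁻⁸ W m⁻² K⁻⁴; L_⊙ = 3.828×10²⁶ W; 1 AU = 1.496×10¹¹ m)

L = 0.0230 × 3.828×10²⁶ = 8.80×10²⁴ W.
From T_eq⁴ = L(1−A)/(16πσd²): d = √[L(1−A)/(16πσT_eq⁴)].
d = √[8.80×10²⁴ × 0.31 / (16π × 5.67×10⁻⁸ × (236)⁴)] = 1.76×10¹⁰ m = 0.117 AU.

d ≈ 0.117 AU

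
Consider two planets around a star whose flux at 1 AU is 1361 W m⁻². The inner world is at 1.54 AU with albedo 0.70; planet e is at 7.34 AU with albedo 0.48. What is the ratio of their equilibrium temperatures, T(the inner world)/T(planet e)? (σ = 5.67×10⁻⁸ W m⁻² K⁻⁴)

T₁/T₂ ≈ 1.903

T_eq = [S₀(1−A)/(4σd²)]^(1/4), so T ∝ (1−A)^(1/4) / √d.
T₁ = [1361×0.30/(4×5.67×10⁻⁸×1.54²)]^(1/4) = 165.99 K.
T₂ = [1361×0.52/(4×5.67×10⁻⁸×7.34²)]^(1/4) = 87.24 K.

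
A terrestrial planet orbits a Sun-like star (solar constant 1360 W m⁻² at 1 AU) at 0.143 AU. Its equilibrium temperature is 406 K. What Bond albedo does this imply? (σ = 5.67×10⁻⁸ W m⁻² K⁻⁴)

Flux at 0.143 AU: S = 1360/0.143² = 6.65×10⁴ W m⁻².
From T_eq⁴ = S(1−A)/(4σ): 1−A = 4σT_eq⁴/S.
1−A = 4 × 5.67×10⁻⁸ × (406)⁴ / 6.65×10⁴ = 0.093.

A ≈ 0.91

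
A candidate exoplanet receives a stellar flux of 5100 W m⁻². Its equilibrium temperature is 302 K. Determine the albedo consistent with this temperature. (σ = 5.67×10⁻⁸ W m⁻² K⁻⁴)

From T_eq⁴ = S(1−A)/(4σ): 1−A = 4σT_eq⁴/S.
1−A = 4 × 5.67×10⁻⁸ × (302)⁴ / 5100 = 0.370.

A ≈ 0.63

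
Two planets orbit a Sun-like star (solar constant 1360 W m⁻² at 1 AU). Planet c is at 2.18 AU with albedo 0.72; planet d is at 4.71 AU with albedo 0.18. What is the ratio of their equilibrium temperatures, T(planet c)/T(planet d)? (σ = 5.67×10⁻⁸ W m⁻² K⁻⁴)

T₁/T₂ ≈ 1.124

T_eq = [S₀(1−A)/(4σd²)]^(1/4), so T ∝ (1−A)^(1/4) / √d.
T₁ = [1360×0.28/(4×5.67×10⁻⁸×2.18²)]^(1/4) = 137.10 K.
T₂ = [1360×0.82/(4×5.67×10⁻⁸×4.71²)]^(1/4) = 122.02 K.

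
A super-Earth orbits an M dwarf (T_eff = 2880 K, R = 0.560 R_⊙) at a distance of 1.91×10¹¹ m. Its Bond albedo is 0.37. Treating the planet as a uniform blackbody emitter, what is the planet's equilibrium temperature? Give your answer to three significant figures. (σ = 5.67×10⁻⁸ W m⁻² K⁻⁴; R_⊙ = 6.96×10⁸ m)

T_eq ≈ 82.0 K

R_⋆ = 0.560 × 6.96×10⁸ = 3.90×10⁸ m.
L = 4πR_⋆²σT_⋆⁴ = 4π(3.90×10⁸)² × 5.67×10⁻⁸ × (2880)⁴ = 7.45×10²⁴ W.
S = L/(4πd²) = 16.2 W m⁻².
Energy balance: absorbed = emitted ⇒ πR²·S(1−A) = 4πR²·σT_eq⁴, so T_eq⁴ = S(1−A)/(4σ).
T_eq = [16.2 × 0.63 / (4 × 5.67×10⁻⁸)]^(1/4) = (4.51×10⁷)^(1/4) = 82.0 K.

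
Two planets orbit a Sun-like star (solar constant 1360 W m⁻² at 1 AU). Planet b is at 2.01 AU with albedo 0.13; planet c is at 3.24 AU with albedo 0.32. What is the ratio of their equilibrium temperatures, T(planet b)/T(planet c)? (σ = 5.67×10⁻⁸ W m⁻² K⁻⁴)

T₁/T₂ ≈ 1.350

T_eq = [S₀(1−A)/(4σd²)]^(1/4), so T ∝ (1−A)^(1/4) / √d.
T₁ = [1360×0.87/(4×5.67×10⁻⁸×2.01²)]^(1/4) = 189.56 K.
T₂ = [1360×0.68/(4×5.67×10⁻⁸×3.24²)]^(1/4) = 140.39 K.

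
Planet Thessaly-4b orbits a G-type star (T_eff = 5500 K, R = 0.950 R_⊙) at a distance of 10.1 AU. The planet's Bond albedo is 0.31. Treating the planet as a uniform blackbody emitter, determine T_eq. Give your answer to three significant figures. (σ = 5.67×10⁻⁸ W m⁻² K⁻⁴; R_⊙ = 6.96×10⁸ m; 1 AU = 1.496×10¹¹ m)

T_eq ≈ 74.1 K

R_⋆ = 0.950 × 6.96×10⁸ = 6.61×10⁸ m.
d = 10.1 AU = 1.51×10¹² m.
L = 4πR_⋆²σT_⋆⁴ = 4π(6.61×10⁸)² × 5.67×10⁻⁸ × (5500)⁴ = 2.85×10²⁶ W.
S = L/(4πd²) = 9.94 W m⁻².
Energy balance: absorbed = emitted ⇒ πR²·S(1−A) = 4πR²·σT_eq⁴, so T_eq⁴ = S(1−A)/(4σ).
T_eq = [9.94 × 0.69 / (4 × 5.67×10⁻⁸)]^(1/4) = (3.02×10⁷)^(1/4) = 74.1 K.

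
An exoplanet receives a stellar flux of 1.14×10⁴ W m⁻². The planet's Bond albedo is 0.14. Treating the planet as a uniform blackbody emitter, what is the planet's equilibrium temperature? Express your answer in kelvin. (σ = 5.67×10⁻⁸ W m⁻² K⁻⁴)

Energy balance: absorbed = emitted ⇒ πR²·S(1−A) = 4πR²·σT_eq⁴, so T_eq⁴ = S(1−A)/(4σ).
T_eq = [1.14×10⁴ × 0.86 / (4 × 5.67×10⁻⁸)]^(1/4) = (4.32×10¹⁰)^(1/4) = 456 K.

T_eq ≈ 456 K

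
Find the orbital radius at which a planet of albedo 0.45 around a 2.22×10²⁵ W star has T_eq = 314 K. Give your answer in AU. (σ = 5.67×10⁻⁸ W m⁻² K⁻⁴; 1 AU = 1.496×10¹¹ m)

d ≈ 0.140 AU

From T_eq⁴ = L(1−A)/(16πσd²): d = √[L(1−A)/(16πσT_eq⁴)].
d = √[2.22×10²⁵ × 0.55 / (16π × 5.67×10⁻⁸ × (314)⁴)] = 2.10×10¹⁰ m = 0.140 AU.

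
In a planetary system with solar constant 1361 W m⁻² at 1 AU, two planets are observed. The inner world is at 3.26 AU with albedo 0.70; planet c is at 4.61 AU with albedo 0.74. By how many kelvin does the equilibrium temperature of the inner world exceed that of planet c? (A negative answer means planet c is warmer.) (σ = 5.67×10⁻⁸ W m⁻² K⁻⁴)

ΔT ≈ 21.5 K

T_eq = [S₀(1−A)/(4σd²)]^(1/4), so T ∝ (1−A)^(1/4) / √d.
T₁ = [1361×0.30/(4×5.67×10⁻⁸×3.26²)]^(1/4) = 114.08 K.
T₂ = [1361×0.26/(4×5.67×10⁻⁸×4.61²)]^(1/4) = 92.56 K.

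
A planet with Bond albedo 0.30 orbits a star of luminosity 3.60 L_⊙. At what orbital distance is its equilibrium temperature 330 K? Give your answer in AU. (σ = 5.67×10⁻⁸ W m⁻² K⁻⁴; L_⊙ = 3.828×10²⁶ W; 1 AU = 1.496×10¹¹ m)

L = 3.60 × 3.828×10²⁶ = 1.38×10²⁷ W.
From T_eq⁴ = L(1−A)/(16πσd²): d = √[L(1−A)/(16πσT_eq⁴)].
d = √[1.38×10²⁷ × 0.70 / (16π × 5.67×10⁻⁸ × (330)⁴)] = 1.69×10¹¹ m = 1.13 AU.

d ≈ 1.13 AU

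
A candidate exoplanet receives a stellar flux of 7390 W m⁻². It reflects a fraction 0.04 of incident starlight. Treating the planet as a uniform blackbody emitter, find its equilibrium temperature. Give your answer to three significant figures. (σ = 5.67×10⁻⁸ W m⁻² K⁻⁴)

T_eq ≈ 421 K

Energy balance: absorbed = emitted ⇒ πR²·S(1−A) = 4πR²·σT_eq⁴, so T_eq⁴ = S(1−A)/(4σ).
T_eq = [7390 × 0.96 / (4 × 5.67×10⁻⁸)]^(1/4) = (3.13×10¹⁰)^(1/4) = 421 K.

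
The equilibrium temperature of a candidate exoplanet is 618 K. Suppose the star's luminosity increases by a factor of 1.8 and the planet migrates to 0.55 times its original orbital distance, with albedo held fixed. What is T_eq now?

T_eq ≈ 965 K

T_eq ∝ L^(1/4) · d^(−1/2).
T′ = 618 × 1.8^(1/4) / 0.55^(1/2) = 965 K.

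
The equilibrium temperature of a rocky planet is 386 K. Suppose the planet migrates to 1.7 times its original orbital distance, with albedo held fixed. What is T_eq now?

T_eq ∝ L^(1/4) · d^(−1/2).
T′ = 386 / 1.7^(1/2) = 296 K.

T_eq ≈ 296 K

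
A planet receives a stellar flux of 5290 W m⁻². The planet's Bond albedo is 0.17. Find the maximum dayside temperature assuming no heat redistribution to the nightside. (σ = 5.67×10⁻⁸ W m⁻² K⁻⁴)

With no redistribution each surface element balances locally: S(1−A) = σT⁴.
T = [5290 × 0.83 / 5.67×10⁻⁸]^(1/4) = (7.74×10¹⁰)^(1/4) = 528 K.

T_ss ≈ 528 K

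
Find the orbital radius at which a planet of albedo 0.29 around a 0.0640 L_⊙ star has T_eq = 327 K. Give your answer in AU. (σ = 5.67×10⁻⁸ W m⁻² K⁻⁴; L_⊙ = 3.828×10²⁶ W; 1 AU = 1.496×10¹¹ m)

d ≈ 0.154 AU

L = 0.0640 × 3.828×10²⁶ = 2.45×10²⁵ W.
From T_eq⁴ = L(1−A)/(16πσd²): d = √[L(1−A)/(16πσT_eq⁴)].
d = √[2.45×10²⁵ × 0.71 / (16π × 5.67×10⁻⁸ × (327)⁴)] = 2.31×10¹⁰ m = 0.154 AU.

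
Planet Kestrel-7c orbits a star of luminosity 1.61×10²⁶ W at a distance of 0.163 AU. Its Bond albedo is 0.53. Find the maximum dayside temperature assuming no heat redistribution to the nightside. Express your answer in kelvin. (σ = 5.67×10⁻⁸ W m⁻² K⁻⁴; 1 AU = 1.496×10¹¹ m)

d = 0.163 AU = 2.44×10¹⁰ m.
Flux: S = L/(4πd²) = 1.61×10²⁶/(4π×(2.44×10¹⁰)²) = 2.15×10⁴ W m⁻².
With no redistribution each surface element balances locally: S(1−A) = σT⁴.
T = [2.15×10⁴ × 0.47 / 5.67×10⁻⁸]^(1/4) = (1.79×10¹¹)^(1/4) = 650 K.

T_ss ≈ 650 K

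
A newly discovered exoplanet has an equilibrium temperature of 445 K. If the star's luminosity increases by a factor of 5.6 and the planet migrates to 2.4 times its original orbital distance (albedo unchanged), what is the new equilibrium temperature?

T_eq ∝ L^(1/4) · d^(−1/2).
T′ = 445 × 5.6^(1/4) / 2.4^(1/2) = 442 K.

T_eq ≈ 442 K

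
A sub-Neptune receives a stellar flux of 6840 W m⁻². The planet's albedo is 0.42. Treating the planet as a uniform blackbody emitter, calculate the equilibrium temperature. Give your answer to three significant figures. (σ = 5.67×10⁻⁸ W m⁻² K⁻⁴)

Energy balance: absorbed = emitted ⇒ πR²·S(1−A) = 4πR²·σT_eq⁴, so T_eq⁴ = S(1−A)/(4σ).
T_eq = [6840 × 0.58 / (4 × 5.67×10⁻⁸)]^(1/4) = (1.75×10¹⁰)^(1/4) = 364 K.

T_eq ≈ 364 K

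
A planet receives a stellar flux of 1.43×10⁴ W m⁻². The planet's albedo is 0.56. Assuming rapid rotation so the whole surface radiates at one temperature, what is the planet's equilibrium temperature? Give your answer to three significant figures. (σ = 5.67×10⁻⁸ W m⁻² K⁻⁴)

Energy balance: absorbed = emitted ⇒ πR²·S(1−A) = 4πR²·σT_eq⁴, so T_eq⁴ = S(1−A)/(4σ).
T_eq = [1.43×10⁴ × 0.44 / (4 × 5.67×10⁻⁸)]^(1/4) = (2.77×10¹⁰)^(1/4) = 408 K.

T_eq ≈ 408 K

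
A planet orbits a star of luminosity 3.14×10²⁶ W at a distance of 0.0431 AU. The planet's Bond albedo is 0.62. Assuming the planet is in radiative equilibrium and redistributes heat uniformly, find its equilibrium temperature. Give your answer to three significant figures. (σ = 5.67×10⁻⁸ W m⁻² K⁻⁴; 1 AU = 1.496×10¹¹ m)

T_eq ≈ 1000 K

d = 0.0431 AU = 6.45×10⁹ m.
Flux: S = L/(4πd²) = 3.14×10²⁶/(4π×(6.45×10⁹)²) = 6.01×10⁵ W m⁻².
Energy balance: absorbed = emitted ⇒ πR²·S(1−A) = 4πR²·σT_eq⁴, so T_eq⁴ = S(1−A)/(4σ).
T_eq = [6.01×10⁵ × 0.38 / (4 × 5.67×10⁻⁸)]^(1/4) = (1.01×10¹²)^(1/4) = 1000 K.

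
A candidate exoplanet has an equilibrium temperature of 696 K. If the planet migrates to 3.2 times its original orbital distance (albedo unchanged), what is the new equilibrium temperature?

T_eq ≈ 389 K

T_eq ∝ L^(1/4) · d^(−1/2).
T′ = 696 / 3.2^(1/2) = 389 K.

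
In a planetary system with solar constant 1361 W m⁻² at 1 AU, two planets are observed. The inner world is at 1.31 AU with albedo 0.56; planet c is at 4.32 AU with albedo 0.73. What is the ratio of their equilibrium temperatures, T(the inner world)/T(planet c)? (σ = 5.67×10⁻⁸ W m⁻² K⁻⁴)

T₁/T₂ ≈ 2.052

T_eq = [S₀(1−A)/(4σd²)]^(1/4), so T ∝ (1−A)^(1/4) / √d.
T₁ = [1361×0.44/(4×5.67×10⁻⁸×1.31²)]^(1/4) = 198.05 K.
T₂ = [1361×0.27/(4×5.67×10⁻⁸×4.32²)]^(1/4) = 96.53 K.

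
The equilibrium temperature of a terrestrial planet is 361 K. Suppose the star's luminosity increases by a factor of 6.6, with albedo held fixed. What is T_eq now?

T_eq ≈ 579 K

T_eq ∝ L^(1/4) · d^(−1/2).
T′ = 361 × 6.6^(1/4) = 579 K.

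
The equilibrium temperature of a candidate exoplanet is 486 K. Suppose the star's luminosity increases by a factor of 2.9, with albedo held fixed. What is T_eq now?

T_eq ∝ L^(1/4) · d^(−1/2).
T′ = 486 × 2.9^(1/4) = 634 K.

T_eq ≈ 634 K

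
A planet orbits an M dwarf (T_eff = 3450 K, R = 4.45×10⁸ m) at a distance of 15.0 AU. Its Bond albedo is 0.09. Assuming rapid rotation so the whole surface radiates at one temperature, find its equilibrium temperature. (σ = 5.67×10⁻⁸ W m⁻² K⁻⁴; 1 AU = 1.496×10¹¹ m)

d = 15.0 AU = 2.24×10¹² m.
L = 4πR_⋆²σT_⋆⁴ = 4π(4.45×10⁸)² × 5.67×10⁻⁸ × (3450)⁴ = 2.00×10²⁵ W.
S = L/(4πd²) = 0.316 W m⁻².
Energy balance: absorbed = emitted ⇒ πR²·S(1−A) = 4πR²·σT_eq⁴, so T_eq⁴ = S(1−A)/(4σ).
T_eq = [0.316 × 0.91 / (4 × 5.67×10⁻⁸)]^(1/4) = (1.27×10⁶)^(1/4) = 33.6 K.

T_eq ≈ 33.6 K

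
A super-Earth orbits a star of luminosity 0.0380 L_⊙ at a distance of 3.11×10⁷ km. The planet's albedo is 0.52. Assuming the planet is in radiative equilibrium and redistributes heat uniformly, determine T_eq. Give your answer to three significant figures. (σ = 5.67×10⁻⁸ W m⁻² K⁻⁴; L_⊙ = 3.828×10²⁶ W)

d = 3.11×10⁷ km = 3.11×10¹⁰ m.
L = 0.0380 × 3.828×10²⁶ = 1.45×10²⁵ W.
Flux: S = L/(4πd²) = 1.45×10²⁵/(4π×(3.11×10¹⁰)²) = 1200 W m⁻².
Energy balance: absorbed = emitted ⇒ πR²·S(1−A) = 4πR²·σT_eq⁴, so T_eq⁴ = S(1−A)/(4σ).
T_eq = [1200 × 0.48 / (4 × 5.67×10⁻⁸)]^(1/4) = (2.53×10⁹)^(1/4) = 224 K.

T_eq ≈ 224 K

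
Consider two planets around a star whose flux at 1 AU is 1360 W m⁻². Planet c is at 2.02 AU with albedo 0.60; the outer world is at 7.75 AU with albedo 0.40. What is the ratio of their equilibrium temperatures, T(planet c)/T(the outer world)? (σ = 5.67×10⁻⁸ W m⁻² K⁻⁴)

T_eq = [S₀(1−A)/(4σd²)]^(1/4), so T ∝ (1−A)^(1/4) / √d.
T₁ = [1360×0.40/(4×5.67×10⁻⁸×2.02²)]^(1/4) = 155.71 K.
T₂ = [1360×0.60/(4×5.67×10⁻⁸×7.75²)]^(1/4) = 87.98 K.

T₁/T₂ ≈ 1.770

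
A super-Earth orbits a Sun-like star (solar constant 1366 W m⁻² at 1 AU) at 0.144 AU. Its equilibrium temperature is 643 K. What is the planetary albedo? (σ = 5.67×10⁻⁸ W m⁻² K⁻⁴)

A ≈ 0.41

Flux at 0.144 AU: S = 1366/0.144² = 6.59×10⁴ W m⁻².
From T_eq⁴ = S(1−A)/(4σ): 1−A = 4σT_eq⁴/S.
1−A = 4 × 5.67×10⁻⁸ × (643)⁴ / 6.59×10⁴ = 0.589.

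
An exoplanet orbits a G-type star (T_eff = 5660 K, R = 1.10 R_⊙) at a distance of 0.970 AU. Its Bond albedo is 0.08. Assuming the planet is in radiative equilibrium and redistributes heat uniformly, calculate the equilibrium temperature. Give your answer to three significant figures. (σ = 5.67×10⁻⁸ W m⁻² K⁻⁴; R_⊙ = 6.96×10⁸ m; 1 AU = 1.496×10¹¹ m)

T_eq ≈ 285 K

R_⋆ = 1.10 × 6.96×10⁸ = 7.66×10⁸ m.
d = 0.970 AU = 1.45×10¹¹ m.
L = 4πR_⋆²σT_⋆⁴ = 4π(7.66×10⁸)² × 5.67×10⁻⁸ × (5660)⁴ = 4.29×10²⁶ W.
S = L/(4πd²) = 1620 W m⁻².
Energy balance: absorbed = emitted ⇒ πR²·S(1−A) = 4πR²·σT_eq⁴, so T_eq⁴ = S(1−A)/(4σ).
T_eq = [1620 × 0.92 / (4 × 5.67×10⁻⁸)]^(1/4) = (6.57×10⁹)^(1/4) = 285 K.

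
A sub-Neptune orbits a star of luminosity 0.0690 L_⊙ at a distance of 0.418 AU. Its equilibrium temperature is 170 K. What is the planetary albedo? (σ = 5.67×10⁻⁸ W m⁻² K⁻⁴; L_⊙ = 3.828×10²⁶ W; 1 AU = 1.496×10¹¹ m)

d = 0.418 AU = 6.25×10¹⁰ m.
L = 0.0690 × 3.828×10²⁶ = 2.64×10²⁵ W.
Flux: S = L/(4πd²) = 2.64×10²⁵/(4π×(6.25×10¹⁰)²) = 538 W m⁻².
From T_eq⁴ = S(1−A)/(4σ): 1−A = 4σT_eq⁴/S.
1−A = 4 × 5.67×10⁻⁸ × (170)⁴ / 538 = 0.352.

A ≈ 0.65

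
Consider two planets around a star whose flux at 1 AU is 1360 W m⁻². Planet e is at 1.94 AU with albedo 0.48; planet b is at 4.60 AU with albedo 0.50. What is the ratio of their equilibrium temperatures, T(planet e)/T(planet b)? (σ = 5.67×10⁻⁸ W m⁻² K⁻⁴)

T₁/T₂ ≈ 1.555

T_eq = [S₀(1−A)/(4σd²)]^(1/4), so T ∝ (1−A)^(1/4) / √d.
T₁ = [1360×0.52/(4×5.67×10⁻⁸×1.94²)]^(1/4) = 169.66 K.
T₂ = [1360×0.50/(4×5.67×10⁻⁸×4.60²)]^(1/4) = 109.10 K.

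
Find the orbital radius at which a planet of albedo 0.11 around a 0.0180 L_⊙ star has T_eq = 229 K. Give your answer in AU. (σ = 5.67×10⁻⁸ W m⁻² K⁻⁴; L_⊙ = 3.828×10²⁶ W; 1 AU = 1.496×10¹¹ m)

d ≈ 0.187 AU

L = 0.0180 × 3.828×10²⁶ = 6.89×10²⁴ W.
From T_eq⁴ = L(1−A)/(16πσd²): d = √[L(1−A)/(16πσT_eq⁴)].
d = √[6.89×10²⁴ × 0.89 / (16π × 5.67×10⁻⁸ × (229)⁴)] = 2.80×10¹⁰ m = 0.187 AU.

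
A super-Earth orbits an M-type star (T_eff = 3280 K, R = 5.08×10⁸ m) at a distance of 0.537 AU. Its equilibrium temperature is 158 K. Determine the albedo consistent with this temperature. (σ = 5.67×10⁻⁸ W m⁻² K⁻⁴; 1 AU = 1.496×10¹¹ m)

d = 0.537 AU = 8.03×10¹⁰ m.
L = 4πR_⋆²σT_⋆⁴ = 4π(5.08×10⁸)² × 5.67×10⁻⁸ × (3280)⁴ = 2.13×10²⁵ W.
S = L/(4πd²) = 262 W m⁻².
From T_eq⁴ = S(1−A)/(4σ): 1−A = 4σT_eq⁴/S.
1−A = 4 × 5.67×10⁻⁸ × (158)⁴ / 262 = 0.539.

A ≈ 0.46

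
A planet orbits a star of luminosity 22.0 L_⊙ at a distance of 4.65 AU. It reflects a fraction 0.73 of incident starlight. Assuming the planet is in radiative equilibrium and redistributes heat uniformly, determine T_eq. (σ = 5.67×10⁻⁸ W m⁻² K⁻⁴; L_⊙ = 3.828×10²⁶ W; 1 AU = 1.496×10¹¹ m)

d = 4.65 AU = 6.96×10¹¹ m.
L = 22.0 × 3.828×10²⁶ = 8.42×10²⁷ W.
Flux: S = L/(4πd²) = 8.42×10²⁷/(4π×(6.96×10¹¹)²) = 1380 W m⁻².
Energy balance: absorbed = emitted ⇒ πR²·S(1−A) = 4πR²·σT_eq⁴, so T_eq⁴ = S(1−A)/(4σ).
T_eq = [1380 × 0.27 / (4 × 5.67×10⁻⁸)]^(1/4) = (1.65×10⁹)^(1/4) = 202 K.

T_eq ≈ 202 K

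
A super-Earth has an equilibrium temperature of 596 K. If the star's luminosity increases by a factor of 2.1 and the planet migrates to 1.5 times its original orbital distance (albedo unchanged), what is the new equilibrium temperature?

T_eq ∝ L^(1/4) · d^(−1/2).
T′ = 596 × 2.1^(1/4) / 1.5^(1/2) = 586 K.

T_eq ≈ 586 K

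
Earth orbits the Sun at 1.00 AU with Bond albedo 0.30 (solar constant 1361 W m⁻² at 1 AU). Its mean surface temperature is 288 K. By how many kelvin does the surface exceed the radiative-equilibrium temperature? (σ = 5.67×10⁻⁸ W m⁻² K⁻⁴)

S = 1361/1.00² = 1361 W m⁻².
T_eq = [S(1−A)/(4σ)]^(1/4) = [1361×0.70/(4×5.67×10⁻⁸)]^(1/4) = 254.6 K.
ΔT = T_surf − T_eq = 288 − 254.6.

ΔT ≈ 33.4 K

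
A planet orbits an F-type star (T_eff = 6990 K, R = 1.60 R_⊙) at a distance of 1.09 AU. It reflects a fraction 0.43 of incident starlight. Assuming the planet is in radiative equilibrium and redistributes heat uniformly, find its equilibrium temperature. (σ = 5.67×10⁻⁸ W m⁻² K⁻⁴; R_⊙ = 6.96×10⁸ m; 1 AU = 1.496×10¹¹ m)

R_⋆ = 1.60 × 6.96×10⁸ = 1.11×10⁹ m.
d = 1.09 AU = 1.63×10¹¹ m.
L = 4πR_⋆²σT_⋆⁴ = 4π(1.11×10⁹)² × 5.67×10⁻⁸ × (6990)⁴ = 2.11×10²⁷ W.
S = L/(4πd²) = 6310 W m⁻².
Energy balance: absorbed = emitted ⇒ πR²·S(1−A) = 4πR²·σT_eq⁴, so T_eq⁴ = S(1−A)/(4σ).
T_eq = [6310 × 0.57 / (4 × 5.67×10⁻⁸)]^(1/4) = (1.59×10¹⁰)^(1/4) = 355 K.

T_eq ≈ 355 K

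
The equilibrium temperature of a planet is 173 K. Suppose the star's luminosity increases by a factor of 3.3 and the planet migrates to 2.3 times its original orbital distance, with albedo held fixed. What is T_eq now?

T_eq ∝ L^(1/4) · d^(−1/2).
T′ = 173 × 3.3^(1/4) / 2.3^(1/2) = 154 K.

T_eq ≈ 154 K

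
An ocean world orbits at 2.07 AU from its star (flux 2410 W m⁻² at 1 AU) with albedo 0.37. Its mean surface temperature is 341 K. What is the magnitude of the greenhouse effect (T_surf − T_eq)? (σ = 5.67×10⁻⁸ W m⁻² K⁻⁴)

S = 2410/2.07² = 562.4 W m⁻².
T_eq = [S(1−A)/(4σ)]^(1/4) = [562.4×0.63/(4×5.67×10⁻⁸)]^(1/4) = 198.8 K.
ΔT = T_surf − T_eq = 341 − 198.8.

ΔT ≈ 142.2 K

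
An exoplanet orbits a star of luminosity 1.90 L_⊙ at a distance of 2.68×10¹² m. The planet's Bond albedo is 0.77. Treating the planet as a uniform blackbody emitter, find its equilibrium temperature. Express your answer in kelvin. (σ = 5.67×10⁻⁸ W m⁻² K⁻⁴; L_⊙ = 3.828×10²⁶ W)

L = 1.90 × 3.828×10²⁶ = 7.27×10²⁶ W.
Flux: S = L/(4πd²) = 7.27×10²⁶/(4π×(2.68×10¹²)²) = 8.06 W m⁻².
Energy balance: absorbed = emitted ⇒ πR²·S(1−A) = 4πR²·σT_eq⁴, so T_eq⁴ = S(1−A)/(4σ).
T_eq = [8.06 × 0.23 / (4 × 5.67×10⁻⁸)]^(1/4) = (8.17×10⁶)^(1/4) = 53.5 K.

T_eq ≈ 53.5 K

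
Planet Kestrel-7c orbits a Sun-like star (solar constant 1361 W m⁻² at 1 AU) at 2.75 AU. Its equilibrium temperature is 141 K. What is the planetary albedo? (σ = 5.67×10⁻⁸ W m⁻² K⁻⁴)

A ≈ 0.50

Flux at 2.75 AU: S = 1361/2.75² = 180 W m⁻².
From T_eq⁴ = S(1−A)/(4σ): 1−A = 4σT_eq⁴/S.
1−A = 4 × 5.67×10⁻⁸ × (141)⁴ / 180 = 0.498.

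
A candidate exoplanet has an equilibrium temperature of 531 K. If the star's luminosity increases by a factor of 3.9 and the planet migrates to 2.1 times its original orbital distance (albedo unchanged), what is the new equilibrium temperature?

T_eq ≈ 515 K

T_eq ∝ L^(1/4) · d^(−1/2).
T′ = 531 × 3.9^(1/4) / 2.1^(1/2) = 515 K.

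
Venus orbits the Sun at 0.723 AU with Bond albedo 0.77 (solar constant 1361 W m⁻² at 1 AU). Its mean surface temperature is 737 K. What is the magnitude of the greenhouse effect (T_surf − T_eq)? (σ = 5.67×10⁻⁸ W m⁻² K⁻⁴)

S = 1361/0.723² = 2604 W m⁻².
T_eq = [S(1−A)/(4σ)]^(1/4) = [2604×0.23/(4×5.67×10⁻⁸)]^(1/4) = 226.7 K.
ΔT = T_surf − T_eq = 737 − 226.7.

ΔT ≈ 510.3 K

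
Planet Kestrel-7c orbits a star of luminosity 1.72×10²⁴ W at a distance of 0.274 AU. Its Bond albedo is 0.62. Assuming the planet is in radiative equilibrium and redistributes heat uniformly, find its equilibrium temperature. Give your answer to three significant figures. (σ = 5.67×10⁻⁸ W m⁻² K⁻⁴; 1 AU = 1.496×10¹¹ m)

T_eq ≈ 108 K

d = 0.274 AU = 4.10×10¹⁰ m.
Flux: S = L/(4πd²) = 1.72×10²⁴/(4π×(4.10×10¹⁰)²) = 81.5 W m⁻².
Energy balance: absorbed = emitted ⇒ πR²·S(1−A) = 4πR²·σT_eq⁴, so T_eq⁴ = S(1−A)/(4σ).
T_eq = [81.5 × 0.38 / (4 × 5.67×10⁻⁸)]^(1/4) = (1.36×10⁸)^(1/4) = 108 K.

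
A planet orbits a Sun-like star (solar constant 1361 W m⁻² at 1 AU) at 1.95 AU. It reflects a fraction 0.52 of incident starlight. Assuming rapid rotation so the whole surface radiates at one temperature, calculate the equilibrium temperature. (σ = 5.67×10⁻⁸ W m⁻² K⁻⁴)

T_eq ≈ 166 K

Flux at 1.95 AU: S = 1361/1.95² = 358 W m⁻².
Energy balance: absorbed = emitted ⇒ πR²·S(1−A) = 4πR²·σT_eq⁴, so T_eq⁴ = S(1−A)/(4σ).
T_eq = [358 × 0.48 / (4 × 5.67×10⁻⁸)]^(1/4) = (7.58×10⁸)^(1/4) = 166 K.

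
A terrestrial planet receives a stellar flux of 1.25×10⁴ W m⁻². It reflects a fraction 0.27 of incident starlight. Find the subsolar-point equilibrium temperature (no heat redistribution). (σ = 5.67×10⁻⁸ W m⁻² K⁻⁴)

T_ss ≈ 633 K

At the subsolar point the surface absorbs S(1−A) and emits σT⁴ per unit area — no factor of 4, since only the local patch is in balance.
T = [1.25×10⁴ × 0.73 / 5.67×10⁻⁸]^(1/4) = (1.61×10¹¹)^(1/4) = 633 K.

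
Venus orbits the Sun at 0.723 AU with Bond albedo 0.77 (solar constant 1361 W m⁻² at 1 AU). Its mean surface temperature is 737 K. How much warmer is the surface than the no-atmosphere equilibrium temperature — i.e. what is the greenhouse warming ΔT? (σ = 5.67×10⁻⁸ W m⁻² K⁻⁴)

ΔT ≈ 510.3 K

S = 1361/0.723² = 2604 W m⁻².
T_eq = [S(1−A)/(4σ)]^(1/4) = [2604×0.23/(4×5.67×10⁻⁸)]^(1/4) = 226.7 K.
ΔT = T_surf − T_eq = 737 − 226.7.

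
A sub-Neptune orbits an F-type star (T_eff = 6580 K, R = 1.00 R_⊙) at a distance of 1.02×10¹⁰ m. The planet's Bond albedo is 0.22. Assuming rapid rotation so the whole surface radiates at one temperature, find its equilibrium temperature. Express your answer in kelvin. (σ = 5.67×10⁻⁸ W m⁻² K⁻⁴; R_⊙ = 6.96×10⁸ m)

T_eq ≈ 1140 K

R_⋆ = 1.00 × 6.96×10⁸ = 6.96×10⁸ m.
L = 4πR_⋆²σT_⋆⁴ = 4π(6.96×10⁸)² × 5.67×10⁻⁸ × (6580)⁴ = 6.47×10²⁶ W.
S = L/(4πd²) = 4.95×10⁵ W m⁻².
Energy balance: absorbed = emitted ⇒ πR²·S(1−A) = 4πR²·σT_eq⁴, so T_eq⁴ = S(1−A)/(4σ).
T_eq = [4.95×10⁵ × 0.78 / (4 × 5.67×10⁻⁸)]^(1/4) = (1.70×10¹²)^(1/4) = 1140 K.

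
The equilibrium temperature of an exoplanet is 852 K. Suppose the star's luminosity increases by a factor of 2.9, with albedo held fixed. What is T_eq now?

T_eq ≈ 1110 K

T_eq ∝ L^(1/4) · d^(−1/2).
T′ = 852 × 2.9^(1/4) = 1110 K.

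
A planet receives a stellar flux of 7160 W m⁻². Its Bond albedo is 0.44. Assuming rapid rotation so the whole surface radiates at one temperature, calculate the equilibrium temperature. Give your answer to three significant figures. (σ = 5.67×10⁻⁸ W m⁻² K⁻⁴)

Energy balance: absorbed = emitted ⇒ πR²·S(1−A) = 4πR²·σT_eq⁴, so T_eq⁴ = S(1−A)/(4σ).
T_eq = [7160 × 0.56 / (4 × 5.67×10⁻⁸)]^(1/4) = (1.77×10¹⁰)^(1/4) = 365 K.

T_eq ≈ 365 K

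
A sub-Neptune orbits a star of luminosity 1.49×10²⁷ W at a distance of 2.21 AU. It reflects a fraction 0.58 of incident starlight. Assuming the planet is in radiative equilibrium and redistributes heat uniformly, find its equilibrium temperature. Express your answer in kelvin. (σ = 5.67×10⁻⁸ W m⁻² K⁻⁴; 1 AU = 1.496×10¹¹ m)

T_eq ≈ 212 K

d = 2.21 AU = 3.31×10¹¹ m.
Flux: S = L/(4πd²) = 1.49×10²⁷/(4π×(3.31×10¹¹)²) = 1080 W m⁻².
Energy balance: absorbed = emitted ⇒ πR²·S(1−A) = 4πR²·σT_eq⁴, so T_eq⁴ = S(1−A)/(4σ).
T_eq = [1080 × 0.42 / (4 × 5.67×10⁻⁸)]^(1/4) = (2.01×10⁹)^(1/4) = 212 K.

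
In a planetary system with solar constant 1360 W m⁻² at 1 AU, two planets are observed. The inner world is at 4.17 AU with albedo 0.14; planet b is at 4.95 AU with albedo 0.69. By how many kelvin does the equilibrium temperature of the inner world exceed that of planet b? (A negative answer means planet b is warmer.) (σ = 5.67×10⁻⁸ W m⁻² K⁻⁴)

T_eq = [S₀(1−A)/(4σd²)]^(1/4), so T ∝ (1−A)^(1/4) / √d.
T₁ = [1360×0.86/(4×5.67×10⁻⁸×4.17²)]^(1/4) = 131.23 K.
T₂ = [1360×0.31/(4×5.67×10⁻⁸×4.95²)]^(1/4) = 93.33 K.

ΔT ≈ 37.9 K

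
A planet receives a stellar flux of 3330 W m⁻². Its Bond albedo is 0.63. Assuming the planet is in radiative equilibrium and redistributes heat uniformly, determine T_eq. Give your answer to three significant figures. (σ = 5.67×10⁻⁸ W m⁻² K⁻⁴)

T_eq ≈ 271 K

Energy balance: absorbed = emitted ⇒ πR²·S(1−A) = 4πR²·σT_eq⁴, so T_eq⁴ = S(1−A)/(4σ).
T_eq = [3330 × 0.37 / (4 × 5.67×10⁻⁸)]^(1/4) = (5.43×10⁹)^(1/4) = 271 K.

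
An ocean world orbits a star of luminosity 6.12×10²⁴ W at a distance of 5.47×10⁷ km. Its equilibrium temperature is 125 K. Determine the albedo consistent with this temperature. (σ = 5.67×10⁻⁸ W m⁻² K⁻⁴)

A ≈ 0.66

d = 5.47×10⁷ km = 5.47×10¹⁰ m.
Flux: S = L/(4πd²) = 6.12×10²⁴/(4π×(5.47×10¹⁰)²) = 163 W m⁻².
From T_eq⁴ = S(1−A)/(4σ): 1−A = 4σT_eq⁴/S.
1−A = 4 × 5.67×10⁻⁸ × (125)⁴ / 163 = 0.340.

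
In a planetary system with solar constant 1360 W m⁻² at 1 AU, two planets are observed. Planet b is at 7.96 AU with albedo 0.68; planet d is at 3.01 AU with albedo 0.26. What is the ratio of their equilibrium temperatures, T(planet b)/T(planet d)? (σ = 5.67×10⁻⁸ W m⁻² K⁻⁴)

T_eq = [S₀(1−A)/(4σd²)]^(1/4), so T ∝ (1−A)^(1/4) / √d.
T₁ = [1360×0.32/(4×5.67×10⁻⁸×7.96²)]^(1/4) = 74.18 K.
T₂ = [1360×0.74/(4×5.67×10⁻⁸×3.01²)]^(1/4) = 148.76 K.

T₁/T₂ ≈ 0.499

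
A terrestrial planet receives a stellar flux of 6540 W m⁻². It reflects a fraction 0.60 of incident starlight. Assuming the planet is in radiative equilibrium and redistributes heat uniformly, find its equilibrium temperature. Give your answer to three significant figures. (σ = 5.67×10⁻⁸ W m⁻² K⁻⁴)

Energy balance: absorbed = emitted ⇒ πR²·S(1−A) = 4πR²·σT_eq⁴, so T_eq⁴ = S(1−A)/(4σ).
T_eq = [6540 × 0.40 / (4 × 5.67×10⁻⁸)]^(1/4) = (1.15×10¹⁰)^(1/4) = 328 K.

T_eq ≈ 328 K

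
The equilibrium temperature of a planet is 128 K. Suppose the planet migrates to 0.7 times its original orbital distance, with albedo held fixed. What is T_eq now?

T_eq ∝ L^(1/4) · d^(−1/2).
T′ = 128 / 0.7^(1/2) = 153 K.

T_eq ≈ 153 K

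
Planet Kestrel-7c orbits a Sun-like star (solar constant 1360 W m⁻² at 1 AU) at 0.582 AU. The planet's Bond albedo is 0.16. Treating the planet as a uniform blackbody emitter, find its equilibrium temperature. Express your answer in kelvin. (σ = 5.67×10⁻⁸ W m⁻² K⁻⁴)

Flux at 0.582 AU: S = 1360/0.582² = 4020 W m⁻².
Energy balance: absorbed = emitted ⇒ πR²·S(1−A) = 4πR²·σT_eq⁴, so T_eq⁴ = S(1−A)/(4σ).
T_eq = [4020 × 0.84 / (4 × 5.67×10⁻⁸)]^(1/4) = (1.49×10¹⁰)^(1/4) = 349 K.

T_eq ≈ 349 K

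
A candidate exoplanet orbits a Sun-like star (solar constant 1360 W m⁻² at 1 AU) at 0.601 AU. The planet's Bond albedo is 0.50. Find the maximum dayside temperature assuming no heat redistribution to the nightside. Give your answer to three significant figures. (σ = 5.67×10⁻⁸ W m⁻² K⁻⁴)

Flux at 0.601 AU: S = 1360/0.601² = 3770 W m⁻².
With no redistribution each surface element balances locally: S(1−A) = σT⁴.
T = [3770 × 0.50 / 5.67×10⁻⁸]^(1/4) = (3.32×10¹⁰)^(1/4) = 427 K.

T_ss ≈ 427 K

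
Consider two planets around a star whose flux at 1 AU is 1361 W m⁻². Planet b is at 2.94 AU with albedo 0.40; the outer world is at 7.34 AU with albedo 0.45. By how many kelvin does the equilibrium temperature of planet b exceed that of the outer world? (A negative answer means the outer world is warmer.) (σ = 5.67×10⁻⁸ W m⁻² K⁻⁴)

T_eq = [S₀(1−A)/(4σd²)]^(1/4), so T ∝ (1−A)^(1/4) / √d.
T₁ = [1361×0.60/(4×5.67×10⁻⁸×2.94²)]^(1/4) = 142.86 K.
T₂ = [1361×0.55/(4×5.67×10⁻⁸×7.34²)]^(1/4) = 88.47 K.

ΔT ≈ 54.4 K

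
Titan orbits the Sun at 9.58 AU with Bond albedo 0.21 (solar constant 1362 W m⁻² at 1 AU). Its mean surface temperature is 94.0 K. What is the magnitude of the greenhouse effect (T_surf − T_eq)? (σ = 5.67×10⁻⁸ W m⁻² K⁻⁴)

ΔT ≈ 9.2 K

S = 1362/9.58² = 14.84 W m⁻².
T_eq = [S(1−A)/(4σ)]^(1/4) = [14.84×0.79/(4×5.67×10⁻⁸)]^(1/4) = 84.8 K.
ΔT = T_surf − T_eq = 94 − 84.8.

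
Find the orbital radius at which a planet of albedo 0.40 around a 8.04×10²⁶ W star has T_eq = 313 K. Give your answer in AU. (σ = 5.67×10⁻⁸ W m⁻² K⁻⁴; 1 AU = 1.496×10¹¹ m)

d ≈ 0.888 AU

From T_eq⁴ = L(1−A)/(16πσd²): d = √[L(1−A)/(16πσT_eq⁴)].
d = √[8.04×10²⁶ × 0.60 / (16π × 5.67×10⁻⁸ × (313)⁴)] = 1.33×10¹¹ m = 0.888 AU.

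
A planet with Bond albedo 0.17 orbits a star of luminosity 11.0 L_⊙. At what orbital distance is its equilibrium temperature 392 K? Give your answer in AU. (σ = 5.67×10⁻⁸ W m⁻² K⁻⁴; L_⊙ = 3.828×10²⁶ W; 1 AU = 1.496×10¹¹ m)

L = 11.0 × 3.828×10²⁶ = 4.21×10²⁷ W.
From T_eq⁴ = L(1−A)/(16πσd²): d = √[L(1−A)/(16πσT_eq⁴)].
d = √[4.21×10²⁷ × 0.83 / (16π × 5.67×10⁻⁸ × (392)⁴)] = 2.28×10¹¹ m = 1.52 AU.

d ≈ 1.52 AU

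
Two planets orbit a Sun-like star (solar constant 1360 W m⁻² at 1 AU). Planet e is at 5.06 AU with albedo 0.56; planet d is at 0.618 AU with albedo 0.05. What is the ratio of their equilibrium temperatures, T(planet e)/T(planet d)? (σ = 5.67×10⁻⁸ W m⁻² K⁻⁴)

T₁/T₂ ≈ 0.288

T_eq = [S₀(1−A)/(4σd²)]^(1/4), so T ∝ (1−A)^(1/4) / √d.
T₁ = [1360×0.44/(4×5.67×10⁻⁸×5.06²)]^(1/4) = 100.75 K.
T₂ = [1360×0.95/(4×5.67×10⁻⁸×0.618²)]^(1/4) = 349.47 K.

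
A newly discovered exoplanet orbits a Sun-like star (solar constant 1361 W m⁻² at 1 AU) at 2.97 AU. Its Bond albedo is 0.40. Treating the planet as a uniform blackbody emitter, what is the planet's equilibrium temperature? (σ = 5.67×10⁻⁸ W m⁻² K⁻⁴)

T_eq ≈ 142 K

Flux at 2.97 AU: S = 1361/2.97² = 154 W m⁻².
Energy balance: absorbed = emitted ⇒ πR²·S(1−A) = 4πR²·σT_eq⁴, so T_eq⁴ = S(1−A)/(4σ).
T_eq = [154 × 0.60 / (4 × 5.67×10⁻⁸)]^(1/4) = (4.08×10⁸)^(1/4) = 142 K.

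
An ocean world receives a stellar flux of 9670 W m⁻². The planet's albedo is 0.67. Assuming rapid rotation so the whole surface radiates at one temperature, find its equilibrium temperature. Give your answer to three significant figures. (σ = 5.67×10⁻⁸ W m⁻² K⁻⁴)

Energy balance: absorbed = emitted ⇒ πR²·S(1−A) = 4πR²·σT_eq⁴, so T_eq⁴ = S(1−A)/(4σ).
T_eq = [9670 × 0.33 / (4 × 5.67×10⁻⁸)]^(1/4) = (1.41×10¹⁰)^(1/4) = 344 K.

T_eq ≈ 344 K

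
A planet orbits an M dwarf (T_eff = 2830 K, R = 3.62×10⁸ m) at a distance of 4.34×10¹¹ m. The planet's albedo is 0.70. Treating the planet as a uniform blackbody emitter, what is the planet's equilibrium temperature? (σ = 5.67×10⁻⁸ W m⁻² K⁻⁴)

L = 4πR_⋆²σT_⋆⁴ = 4π(3.62×10⁸)² × 5.67×10⁻⁸ × (2830)⁴ = 5.99×10²⁴ W.
S = L/(4πd²) = 2.53 W m⁻².
Energy balance: absorbed = emitted ⇒ πR²·S(1−A) = 4πR²·σT_eq⁴, so T_eq⁴ = S(1−A)/(4σ).
T_eq = [2.53 × 0.30 / (4 × 5.67×10⁻⁸)]^(1/4) = (3.35×10⁶)^(1/4) = 42.8 K.

T_eq ≈ 42.8 K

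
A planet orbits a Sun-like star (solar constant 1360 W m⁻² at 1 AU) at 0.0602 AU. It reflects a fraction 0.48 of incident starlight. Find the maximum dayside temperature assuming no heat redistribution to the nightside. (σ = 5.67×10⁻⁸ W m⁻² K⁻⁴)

Flux at 0.0602 AU: S = 1360/0.0602² = 3.75×10⁵ W m⁻².
With no redistribution each surface element balances locally: S(1−A) = σT⁴.
T = [3.75×10⁵ × 0.52 / 5.67×10⁻⁸]^(1/4) = (3.44×10¹²)^(1/4) = 1360 K.

T_ss ≈ 1360 K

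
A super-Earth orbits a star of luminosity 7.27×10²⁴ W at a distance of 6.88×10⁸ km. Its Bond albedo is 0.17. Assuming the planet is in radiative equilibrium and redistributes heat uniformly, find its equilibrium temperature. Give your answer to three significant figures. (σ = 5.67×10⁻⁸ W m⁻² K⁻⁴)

d = 6.88×10⁸ km = 6.88×10¹¹ m.
Flux: S = L/(4πd²) = 7.27×10²⁴/(4π×(6.88×10¹¹)²) = 1.22 W m⁻².
Energy balance: absorbed = emitted ⇒ πR²·S(1−A) = 4πR²·σT_eq⁴, so T_eq⁴ = S(1−A)/(4σ).
T_eq = [1.22 × 0.83 / (4 × 5.67×10⁻⁸)]^(1/4) = (4.47×10⁶)^(1/4) = 46.0 K.

T_eq ≈ 46.0 K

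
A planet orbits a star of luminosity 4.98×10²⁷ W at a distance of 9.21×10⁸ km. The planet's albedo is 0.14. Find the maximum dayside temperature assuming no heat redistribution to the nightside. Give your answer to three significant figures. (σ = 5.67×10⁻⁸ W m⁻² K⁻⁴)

T_ss ≈ 290 K

d = 9.21×10⁸ km = 9.21×10¹¹ m.
Flux: S = L/(4πd²) = 4.98×10²⁷/(4π×(9.21×10¹¹)²) = 467 W m⁻².
With no redistribution each surface element balances locally: S(1−A) = σT⁴.
T = [467 × 0.86 / 5.67×10⁻⁸]^(1/4) = (7.09×10⁹)^(1/4) = 290 K.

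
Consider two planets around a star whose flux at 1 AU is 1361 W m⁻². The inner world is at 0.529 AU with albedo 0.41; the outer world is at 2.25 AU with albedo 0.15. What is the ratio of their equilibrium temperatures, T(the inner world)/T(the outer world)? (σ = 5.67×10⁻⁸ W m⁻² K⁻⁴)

T_eq = [S₀(1−A)/(4σd²)]^(1/4), so T ∝ (1−A)^(1/4) / √d.
T₁ = [1361×0.59/(4×5.67×10⁻⁸×0.529²)]^(1/4) = 335.38 K.
T₂ = [1361×0.85/(4×5.67×10⁻⁸×2.25²)]^(1/4) = 178.16 K.

T₁/T₂ ≈ 1.882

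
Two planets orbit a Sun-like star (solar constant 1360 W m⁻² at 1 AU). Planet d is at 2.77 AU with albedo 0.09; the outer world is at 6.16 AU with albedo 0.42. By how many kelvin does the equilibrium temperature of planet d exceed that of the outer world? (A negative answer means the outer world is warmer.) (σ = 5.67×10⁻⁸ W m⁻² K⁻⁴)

T_eq = [S₀(1−A)/(4σd²)]^(1/4), so T ∝ (1−A)^(1/4) / √d.
T₁ = [1360×0.91/(4×5.67×10⁻⁸×2.77²)]^(1/4) = 163.30 K.
T₂ = [1360×0.58/(4×5.67×10⁻⁸×6.16²)]^(1/4) = 97.85 K.

ΔT ≈ 65.5 K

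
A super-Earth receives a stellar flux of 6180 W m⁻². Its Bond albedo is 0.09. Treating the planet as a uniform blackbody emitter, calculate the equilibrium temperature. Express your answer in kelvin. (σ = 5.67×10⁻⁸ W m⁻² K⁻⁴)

T_eq ≈ 397 K

Energy balance: absorbed = emitted ⇒ πR²·S(1−A) = 4πR²·σT_eq⁴, so T_eq⁴ = S(1−A)/(4σ).
T_eq = [6180 × 0.91 / (4 × 5.67×10⁻⁸)]^(1/4) = (2.48×10¹⁰)^(1/4) = 397 K.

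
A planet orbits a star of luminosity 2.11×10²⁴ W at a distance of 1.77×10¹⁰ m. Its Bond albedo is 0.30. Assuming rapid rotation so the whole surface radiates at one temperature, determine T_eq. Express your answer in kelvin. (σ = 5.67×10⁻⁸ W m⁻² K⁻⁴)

T_eq ≈ 202 K

Flux: S = L/(4πd²) = 2.11×10²⁴/(4π×(1.77×10¹⁰)²) = 536 W m⁻².
Energy balance: absorbed = emitted ⇒ πR²·S(1−A) = 4πR²·σT_eq⁴, so T_eq⁴ = S(1−A)/(4σ).
T_eq = [536 × 0.70 / (4 × 5.67×10⁻⁸)]^(1/4) = (1.65×10⁹)^(1/4) = 202 K.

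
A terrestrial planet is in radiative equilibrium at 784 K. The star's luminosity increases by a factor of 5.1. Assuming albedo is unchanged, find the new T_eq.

T_eq ≈ 1180 K

T_eq ∝ L^(1/4) · d^(−1/2).
T′ = 784 × 5.1^(1/4) = 1180 K.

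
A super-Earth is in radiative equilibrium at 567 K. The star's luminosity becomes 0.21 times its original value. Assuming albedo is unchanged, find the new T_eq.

T_eq ∝ L^(1/4) · d^(−1/2).
T′ = 567 × 0.21^(1/4) = 384 K.

T_eq ≈ 384 K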